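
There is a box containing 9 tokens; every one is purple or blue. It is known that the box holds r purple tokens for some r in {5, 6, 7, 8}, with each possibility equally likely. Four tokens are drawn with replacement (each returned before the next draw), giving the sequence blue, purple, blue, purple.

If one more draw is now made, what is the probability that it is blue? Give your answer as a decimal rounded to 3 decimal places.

0.342

For each hypothesis, P(data | H) works out to: P(data | r = 5) = (4/9)(5/9)(4/9)(5/9) = 0.060966; P(data | r = 6) = (3/9)(6/9)(3/9)(6/9) = 0.049383; P(data | r = 7) = (2/9)(7/9)(2/9)(7/9) = 0.029873; P(data | r = 8) = (1/9)(8/9)(1/9)(8/9) = 0.0097546.
Multiplying each by its prior: 1/4 · 0.060966 = 0.015242, 1/4 · 0.049383 = 0.012346, 1/4 · 0.029873 = 0.0074684, 1/4 · 0.0097546 = 0.0024387; with total 0.037494.
Dividing through by the total gives posterior P(r = 5 | data) = 0.4065, P(r = 6 | data) = 0.32927, P(r = 7 | data) = 0.19919, P(r = 8 | data) = 0.065041.
So P(blue next | data) = Σ P(blue next | H) P(H | data) = (4/9)(0.4065) + (1/3)(0.32927) + (2/9)(0.19919) + (1/9)(0.065041) = 0.34192.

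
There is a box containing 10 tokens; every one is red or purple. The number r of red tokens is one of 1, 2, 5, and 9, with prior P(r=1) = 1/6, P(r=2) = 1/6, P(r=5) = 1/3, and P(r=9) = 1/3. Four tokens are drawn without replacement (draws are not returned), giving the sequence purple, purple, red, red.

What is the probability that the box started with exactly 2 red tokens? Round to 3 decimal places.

For each hypothesis, P(data | H) works out to: P(data | r = 1) = (9/10)(8/9)(1/8)(0/7) = 0; P(data | r = 2) = (8/10)(7/9)(2/8)(1/7) = 1/45; P(data | r = 5) = (5/10)(4/9)(5/8)(4/7) = 5/63; P(data | r = 9) = (1/10)(0/9) = 0.
The prior-weighted likelihoods are 1/6 · 0 = 0, 1/6 · 1/45 = 1/270, 1/3 · 5/63 = 5/189, 1/3 · 0 = 0; with total 19/630.
By Bayes' rule, P(r = 2 | data) = (1/270) / (19/630) = 7/57.

0.123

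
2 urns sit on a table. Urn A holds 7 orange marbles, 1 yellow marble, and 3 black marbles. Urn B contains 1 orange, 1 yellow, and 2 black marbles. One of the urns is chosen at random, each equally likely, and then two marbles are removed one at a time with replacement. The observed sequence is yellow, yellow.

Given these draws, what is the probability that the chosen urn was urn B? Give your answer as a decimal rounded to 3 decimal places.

0.883

For each hypothesis, P(data | H) works out to: P(data | urn A) = (1/11)(1/11) = 0.0082645; P(data | urn B) = (1/4)(1/4) = 0.0625.
Multiplying each by its prior: 1/2 · 0.0082645 = 0.0041322, 1/2 · 0.0625 = 0.03125; summing to 0.035382.
Hence P(urn B | data) = (0.03125) / (0.035382) = 0.88321.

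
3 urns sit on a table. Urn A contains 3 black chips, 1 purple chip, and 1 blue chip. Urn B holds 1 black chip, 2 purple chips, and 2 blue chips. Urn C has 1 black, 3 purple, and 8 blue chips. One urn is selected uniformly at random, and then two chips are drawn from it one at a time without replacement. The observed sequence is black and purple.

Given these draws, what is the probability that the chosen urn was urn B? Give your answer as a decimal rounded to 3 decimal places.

0.367

The likelihood of the observed sequence under each hypothesis: P(data | urn A) = (3/5)(1/4) = 3/20; P(data | urn B) = (1/5)(2/4) = 1/10; P(data | urn C) = (1/12)(3/11) = 1/44.
Weighting by the prior gives 1/3 · 3/20 = 1/20, 1/3 · 1/10 = 1/30, 1/3 · 1/44 = 1/132; with total 1/11.
Hence P(urn B | data) = (1/30) / (1/11) = 11/30.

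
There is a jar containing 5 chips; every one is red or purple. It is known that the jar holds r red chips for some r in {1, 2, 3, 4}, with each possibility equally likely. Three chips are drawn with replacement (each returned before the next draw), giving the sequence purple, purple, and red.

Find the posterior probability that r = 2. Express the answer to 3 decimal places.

0.360

The likelihood of the observed sequence under each hypothesis: P(data | r = 1) = (4/5)(4/5)(1/5) = 16/125; P(data | r = 2) = (3/5)(3/5)(2/5) = 18/125; P(data | r = 3) = (2/5)(2/5)(3/5) = 12/125; P(data | r = 4) = (1/5)(1/5)(4/5) = 4/125.
Weighting by the prior gives 1/4 · 16/125 = 4/125, 1/4 · 18/125 = 9/250, 1/4 · 12/125 = 3/125, 1/4 · 4/125 = 1/125; these sum to 1/10.
So P(r = 2 | data) = (9/250) / (1/10) = 9/25.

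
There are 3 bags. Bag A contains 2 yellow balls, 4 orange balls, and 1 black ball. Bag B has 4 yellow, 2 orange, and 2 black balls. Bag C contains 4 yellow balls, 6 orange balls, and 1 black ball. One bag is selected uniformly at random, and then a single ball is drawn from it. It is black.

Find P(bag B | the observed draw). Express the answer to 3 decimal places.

Under each hypothesis, the probability of this draw is: P(data | bag A) = (1/7) = 1/7; P(data | bag B) = (2/8) = 1/4; P(data | bag C) = (1/11) = 1/11.
Multiplying each by its prior: 1/3 · 1/7 = 1/21, 1/3 · 1/4 = 1/12, 1/3 · 1/11 = 1/33; with total 149/924.
So P(bag B | data) = (1/12) / (149/924) = 77/149.

0.517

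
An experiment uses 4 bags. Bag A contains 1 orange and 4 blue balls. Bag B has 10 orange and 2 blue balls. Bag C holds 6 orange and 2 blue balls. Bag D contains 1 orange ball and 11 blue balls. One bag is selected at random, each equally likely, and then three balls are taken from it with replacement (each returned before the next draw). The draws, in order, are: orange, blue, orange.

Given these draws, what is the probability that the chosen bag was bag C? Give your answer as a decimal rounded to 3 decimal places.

The likelihood of the observed sequence under each hypothesis: P(data | bag A) = (1/5)(4/5)(1/5) = 0.032; P(data | bag B) = (10/12)(2/12)(10/12) = 0.11574; P(data | bag C) = (6/8)(2/8)(6/8) = 0.14062; P(data | bag D) = (1/12)(11/12)(1/12) = 0.0063657.
Multiplying each by its prior: 1/4 · 0.032 = 0.008, 1/4 · 0.11574 = 0.028935, 1/4 · 0.14062 = 0.035156, 1/4 · 0.0063657 = 0.0015914; these sum to 0.073683.
Hence P(bag C | data) = (0.035156) / (0.073683) = 0.47713.

0.477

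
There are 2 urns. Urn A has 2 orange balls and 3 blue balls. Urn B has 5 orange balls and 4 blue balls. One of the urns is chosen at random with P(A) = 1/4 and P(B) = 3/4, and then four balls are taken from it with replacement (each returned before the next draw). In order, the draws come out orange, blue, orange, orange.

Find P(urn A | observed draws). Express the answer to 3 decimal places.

0.144

For each hypothesis, P(data | H) works out to: P(data | urn A) = (2/5)(3/5)(2/5)(2/5) = 0.0384; P(data | urn B) = (5/9)(4/9)(5/9)(5/9) = 0.076208.
The prior-weighted likelihoods are 1/4 · 0.0384 = 0.0096, 3/4 · 0.076208 = 0.057156; these sum to 0.066756.
Hence P(urn A | data) = (0.0096) / (0.066756) = 0.14381.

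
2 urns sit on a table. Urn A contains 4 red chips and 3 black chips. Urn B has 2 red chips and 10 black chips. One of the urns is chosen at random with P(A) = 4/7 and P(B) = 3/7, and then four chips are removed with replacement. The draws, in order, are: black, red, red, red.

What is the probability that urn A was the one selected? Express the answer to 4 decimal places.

Under each hypothesis, the probability of the observed sequence is: P(data | urn A) = (3/7)(4/7)(4/7)(4/7) = 0.079967; P(data | urn B) = (10/12)(2/12)(2/12)(2/12) = 0.003858.
The prior-weighted likelihoods are 4/7 · 0.079967 = 0.045695, 3/7 · 0.003858 = 0.0016534; with total 0.047349.
So P(urn A | data) = (0.045695) / (0.047349) = 0.96508.

0.9651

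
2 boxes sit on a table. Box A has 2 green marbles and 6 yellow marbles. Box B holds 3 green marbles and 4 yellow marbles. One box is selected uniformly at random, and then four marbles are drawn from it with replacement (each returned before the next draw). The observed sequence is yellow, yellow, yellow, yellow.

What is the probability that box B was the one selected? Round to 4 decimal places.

Under each hypothesis, the probability of the observed sequence is: P(data | box A) = (6/8)(6/8)(6/8)(6/8) = 0.31641; P(data | box B) = (4/7)(4/7)(4/7)(4/7) = 0.10662.
Weighting by the prior gives 1/2 · 0.31641 = 0.1582, 1/2 · 0.10662 = 0.053311; with total 0.21151.
By Bayes' rule, P(box B | data) = (0.053311) / (0.21151) = 0.25205.

0.2520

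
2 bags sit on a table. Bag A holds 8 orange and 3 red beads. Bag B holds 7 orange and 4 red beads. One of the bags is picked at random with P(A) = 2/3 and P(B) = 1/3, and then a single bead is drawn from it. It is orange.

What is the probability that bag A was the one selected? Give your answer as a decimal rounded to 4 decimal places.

For each hypothesis, P(data | H) works out to: P(data | bag A) = (8/11) = 8/11; P(data | bag B) = (7/11) = 7/11.
The prior-weighted likelihoods are 2/3 · 8/11 = 16/33, 1/3 · 7/11 = 7/33; with total 23/33.
Hence P(bag A | data) = (16/33) / (23/33) = 16/23.

0.6957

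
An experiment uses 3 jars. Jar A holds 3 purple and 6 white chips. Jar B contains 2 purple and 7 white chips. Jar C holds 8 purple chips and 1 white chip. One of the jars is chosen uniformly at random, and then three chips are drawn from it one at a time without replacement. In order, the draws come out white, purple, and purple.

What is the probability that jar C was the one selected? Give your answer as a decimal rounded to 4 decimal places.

0.5283

The likelihood of the observed sequence under each hypothesis: P(data | jar A) = (6/9)(3/8)(2/7) = 1/14; P(data | jar B) = (7/9)(2/8)(1/7) = 1/36; P(data | jar C) = (1/9)(8/8)(7/7) = 1/9.
Multiplying each by its prior: 1/3 · 1/14 = 1/42, 1/3 · 1/36 = 1/108, 1/3 · 1/9 = 1/27; with total 53/756.
Therefore the posterior P(jar C | data) = (1/27) / (53/756) = 28/53.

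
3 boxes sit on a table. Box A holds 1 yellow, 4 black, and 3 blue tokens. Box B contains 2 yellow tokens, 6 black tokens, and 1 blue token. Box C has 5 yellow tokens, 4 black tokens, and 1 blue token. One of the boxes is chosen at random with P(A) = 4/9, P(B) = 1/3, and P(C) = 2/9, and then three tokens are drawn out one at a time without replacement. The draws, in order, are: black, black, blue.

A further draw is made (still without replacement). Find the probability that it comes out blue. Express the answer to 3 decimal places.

For each hypothesis, P(data | H) works out to: P(data | box A) = (4/8)(3/7)(3/6) = 0.10714; P(data | box B) = (6/9)(5/8)(1/7) = 0.059524; P(data | box C) = (4/10)(3/9)(1/8) = 0.016667.
Multiplying each by its prior: 4/9 · 0.10714 = 0.047619, 1/3 · 0.059524 = 0.019841, 2/9 · 0.016667 = 0.0037037; summing to 0.071164.
Dividing through by the total gives posterior P(box A | data) = 0.66914, P(box B | data) = 0.27881, P(box C | data) = 0.052045.
So P(blue next | data) = Σ P(blue next | H) P(H | data) = (2/5)(0.66914) + (0)(0.27881) + (0)(0.052045) = 0.26766.

0.268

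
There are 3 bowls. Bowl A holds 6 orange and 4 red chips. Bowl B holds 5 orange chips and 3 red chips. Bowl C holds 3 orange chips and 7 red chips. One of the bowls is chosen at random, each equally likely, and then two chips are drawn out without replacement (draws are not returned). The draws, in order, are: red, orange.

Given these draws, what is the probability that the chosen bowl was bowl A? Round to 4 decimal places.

Compute the likelihood of the observed sequence for each case: P(data | bowl A) = (4/10)(6/9) = 4/15; P(data | bowl B) = (3/8)(5/7) = 15/56; P(data | bowl C) = (7/10)(3/9) = 7/30.
Multiplying each by its prior: 1/3 · 4/15 = 4/45, 1/3 · 15/56 = 5/56, 1/3 · 7/30 = 7/90; with total 43/168.
So P(bowl A | data) = (4/45) / (43/168) = 224/645.

0.3473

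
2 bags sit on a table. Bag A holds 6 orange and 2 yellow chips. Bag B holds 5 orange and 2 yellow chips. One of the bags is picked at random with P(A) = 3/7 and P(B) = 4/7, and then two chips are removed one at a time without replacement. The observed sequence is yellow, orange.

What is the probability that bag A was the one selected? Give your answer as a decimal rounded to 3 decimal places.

Compute the likelihood of the observed sequence for each case: P(data | bag A) = (2/8)(6/7) = 3/14; P(data | bag B) = (2/7)(5/6) = 5/21.
Multiplying each by its prior: 3/7 · 3/14 = 9/98, 4/7 · 5/21 = 20/147; with total 67/294.
So P(bag A | data) = (9/98) / (67/294) = 27/67.

0.403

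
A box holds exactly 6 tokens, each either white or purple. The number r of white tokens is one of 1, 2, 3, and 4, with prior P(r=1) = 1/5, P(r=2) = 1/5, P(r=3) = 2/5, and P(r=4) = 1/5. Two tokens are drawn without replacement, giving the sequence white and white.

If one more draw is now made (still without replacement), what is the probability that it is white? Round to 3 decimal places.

Compute the likelihood of the observed sequence for each case: P(data | r = 1) = (1/6)(0/5) = 0; P(data | r = 2) = (2/6)(1/5) = 1/15; P(data | r = 3) = (3/6)(2/5) = 1/5; P(data | r = 4) = (4/6)(3/5) = 2/5.
Multiplying each by its prior: 1/5 · 0 = 0, 1/5 · 1/15 = 1/75, 2/5 · 1/5 = 2/25, 1/5 · 2/5 = 2/25; with total 13/75.
The posterior is then P(r = 1 | data) = 0, P(r = 2 | data) = 1/13, P(r = 3 | data) = 6/13, P(r = 4 | data) = 6/13.
So P(white next | data) = Σ P(white next | H) P(H | data) = (0)(1/13) + (1/4)(6/13) + (1/2)(6/13) = 9/26.

0.346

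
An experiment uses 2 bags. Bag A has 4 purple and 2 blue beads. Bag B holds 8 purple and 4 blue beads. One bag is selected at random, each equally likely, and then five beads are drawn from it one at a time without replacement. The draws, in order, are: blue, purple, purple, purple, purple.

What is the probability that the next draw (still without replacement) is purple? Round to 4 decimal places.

0.2941

Compute the likelihood of the observed sequence for each case: P(data | bag A) = (2/6)(4/5)(3/4)(2/3)(1/2) = 1/15; P(data | bag B) = (4/12)(8/11)(7/10)(6/9)(5/8) = 7/99.
Weighting by the prior gives 1/2 · 1/15 = 1/30, 1/2 · 7/99 = 7/198; with total 34/495.
Normalising, the posterior is P(bag A | data) = 33/68, P(bag B | data) = 35/68.
The predictive probability is P(purple next | data) = (0)(33/68) + (4/7)(35/68) = 5/17.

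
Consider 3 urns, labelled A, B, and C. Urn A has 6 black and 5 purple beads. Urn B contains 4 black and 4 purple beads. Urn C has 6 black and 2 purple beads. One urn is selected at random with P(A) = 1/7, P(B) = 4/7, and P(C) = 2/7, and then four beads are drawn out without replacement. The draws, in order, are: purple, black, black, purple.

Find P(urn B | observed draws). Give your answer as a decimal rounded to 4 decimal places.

Compute the likelihood of the observed sequence for each case: P(data | urn A) = (5/11)(6/10)(5/9)(4/8) = 0.075758; P(data | urn B) = (4/8)(4/7)(3/6)(3/5) = 0.085714; P(data | urn C) = (2/8)(6/7)(5/6)(1/5) = 0.035714.
Multiplying each by its prior: 1/7 · 0.075758 = 0.010823, 4/7 · 0.085714 = 0.04898, 2/7 · 0.035714 = 0.010204; summing to 0.070006.
So P(urn B | data) = (0.04898) / (0.070006) = 0.69965.

0.6996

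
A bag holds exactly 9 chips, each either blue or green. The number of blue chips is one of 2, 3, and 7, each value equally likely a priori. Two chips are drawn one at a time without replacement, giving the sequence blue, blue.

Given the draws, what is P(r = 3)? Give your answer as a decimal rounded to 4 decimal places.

0.1200

The likelihood of the observed sequence under each hypothesis: P(data | r = 2) = (2/9)(1/8) = 1/36; P(data | r = 3) = (3/9)(2/8) = 1/12; P(data | r = 7) = (7/9)(6/8) = 7/12.
The prior-weighted likelihoods are 1/3 · 1/36 = 1/108, 1/3 · 1/12 = 1/36, 1/3 · 7/12 = 7/36; these sum to 25/108.
Hence P(r = 3 | data) = (1/36) / (25/108) = 3/25.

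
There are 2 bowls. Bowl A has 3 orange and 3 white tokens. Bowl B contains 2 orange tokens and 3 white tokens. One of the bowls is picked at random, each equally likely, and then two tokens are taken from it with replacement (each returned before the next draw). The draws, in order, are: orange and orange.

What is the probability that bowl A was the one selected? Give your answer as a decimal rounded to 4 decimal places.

0.6098

Compute the likelihood of the observed sequence for each case: P(data | bowl A) = (3/6)(3/6) = 1/4; P(data | bowl B) = (2/5)(2/5) = 4/25.
Weighting by the prior gives 1/2 · 1/4 = 1/8, 1/2 · 4/25 = 2/25; summing to 41/200.
Hence P(bowl A | data) = (1/8) / (41/200) = 25/41.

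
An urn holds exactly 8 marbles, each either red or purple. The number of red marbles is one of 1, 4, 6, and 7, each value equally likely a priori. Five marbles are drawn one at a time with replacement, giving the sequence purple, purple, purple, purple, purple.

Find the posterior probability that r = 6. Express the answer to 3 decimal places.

0.002

Under each hypothesis, the probability of the observed sequence is: P(data | r = 1) = (7/8)(7/8)(7/8)(7/8)(7/8) = 0.51291; P(data | r = 4) = (4/8)(4/8)(4/8)(4/8)(4/8) = 0.03125; P(data | r = 6) = (2/8)(2/8)(2/8)(2/8)(2/8) = 0.00097656; P(data | r = 7) = (1/8)(1/8)(1/8)(1/8)(1/8) = 3.0518e-05.
Weighting by the prior gives 1/4 · 0.51291 = 0.12823, 1/4 · 0.03125 = 0.0078125, 1/4 · 0.00097656 = 0.00024414, 1/4 · 3.0518e-05 = 7.6294e-06; these sum to 0.13629.
So P(r = 6 | data) = (0.00024414) / (0.13629) = 0.0017913.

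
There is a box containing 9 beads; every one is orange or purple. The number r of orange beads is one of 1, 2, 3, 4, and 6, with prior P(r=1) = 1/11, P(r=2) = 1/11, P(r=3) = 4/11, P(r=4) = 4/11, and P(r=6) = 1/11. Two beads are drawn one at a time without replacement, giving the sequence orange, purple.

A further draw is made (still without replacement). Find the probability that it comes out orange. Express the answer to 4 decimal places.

0.3631

The likelihood of the observed sequence under each hypothesis: P(data | r = 1) = (1/9)(8/8) = 1/9; P(data | r = 2) = (2/9)(7/8) = 7/36; P(data | r = 3) = (3/9)(6/8) = 1/4; P(data | r = 4) = (4/9)(5/8) = 5/18; P(data | r = 6) = (6/9)(3/8) = 1/4.
Weighting by the prior gives 1/11 · 1/9 = 1/99, 1/11 · 7/36 = 7/396, 4/11 · 1/4 = 1/11, 4/11 · 5/18 = 10/99, 1/11 · 1/4 = 1/44; with total 8/33.
The posterior is then P(r = 1 | data) = 1/24, P(r = 2 | data) = 7/96, P(r = 3 | data) = 3/8, P(r = 4 | data) = 5/12, P(r = 6 | data) = 3/32.
Averaging over the posterior, P(orange next | data) = (0)(1/24) + (1/7)(7/96) + (2/7)(3/8) + (3/7)(5/12) + (5/7)(3/32) = 61/168.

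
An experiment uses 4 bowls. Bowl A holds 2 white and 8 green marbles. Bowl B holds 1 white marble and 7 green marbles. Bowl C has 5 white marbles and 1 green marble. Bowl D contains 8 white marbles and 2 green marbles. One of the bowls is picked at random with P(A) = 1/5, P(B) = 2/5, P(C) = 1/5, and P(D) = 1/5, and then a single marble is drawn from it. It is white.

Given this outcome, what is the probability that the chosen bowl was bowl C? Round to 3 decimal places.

0.400

For each hypothesis, P(data | H) works out to: P(data | bowl A) = (2/10) = 1/5; P(data | bowl B) = (1/8) = 1/8; P(data | bowl C) = (5/6) = 5/6; P(data | bowl D) = (8/10) = 4/5.
The prior-weighted likelihoods are 1/5 · 1/5 = 1/25, 2/5 · 1/8 = 1/20, 1/5 · 5/6 = 1/6, 1/5 · 4/5 = 4/25; these sum to 5/12.
So P(bowl C | data) = (1/6) / (5/12) = 2/5.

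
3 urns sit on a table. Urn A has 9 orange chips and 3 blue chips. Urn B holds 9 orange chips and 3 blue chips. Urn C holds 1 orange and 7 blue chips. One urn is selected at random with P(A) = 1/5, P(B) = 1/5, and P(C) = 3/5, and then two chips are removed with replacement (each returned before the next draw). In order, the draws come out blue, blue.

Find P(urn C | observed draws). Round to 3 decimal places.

0.948

For each hypothesis, P(data | H) works out to: P(data | urn A) = (3/12)(3/12) = 1/16; P(data | urn B) = (3/12)(3/12) = 1/16; P(data | urn C) = (7/8)(7/8) = 49/64.
The prior-weighted likelihoods are 1/5 · 1/16 = 1/80, 1/5 · 1/16 = 1/80, 3/5 · 49/64 = 147/320; these sum to 31/64.
So P(urn C | data) = (147/320) / (31/64) = 147/155.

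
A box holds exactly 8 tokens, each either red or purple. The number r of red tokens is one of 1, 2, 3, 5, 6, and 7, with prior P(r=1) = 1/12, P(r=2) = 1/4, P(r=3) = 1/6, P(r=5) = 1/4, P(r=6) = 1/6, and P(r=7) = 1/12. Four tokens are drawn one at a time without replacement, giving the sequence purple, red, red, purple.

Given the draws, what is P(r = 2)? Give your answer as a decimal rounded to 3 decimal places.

The likelihood of the observed sequence under each hypothesis: P(data | r = 1) = (7/8)(1/7)(0/6) = 0; P(data | r = 2) = (6/8)(2/7)(1/6)(5/5) = 1/28; P(data | r = 3) = (5/8)(3/7)(2/6)(4/5) = 1/14; P(data | r = 5) = (3/8)(5/7)(4/6)(2/5) = 1/14; P(data | r = 6) = (2/8)(6/7)(5/6)(1/5) = 1/28; P(data | r = 7) = (1/8)(7/7)(6/6)(0/5) = 0.
Weighting by the prior gives 1/12 · 0 = 0, 1/4 · 1/28 = 1/112, 1/6 · 1/14 = 1/84, 1/4 · 1/14 = 1/56, 1/6 · 1/28 = 1/168, 1/12 · 0 = 0; with total 5/112.
Therefore the posterior P(r = 2 | data) = (1/112) / (5/112) = 1/5.

0.200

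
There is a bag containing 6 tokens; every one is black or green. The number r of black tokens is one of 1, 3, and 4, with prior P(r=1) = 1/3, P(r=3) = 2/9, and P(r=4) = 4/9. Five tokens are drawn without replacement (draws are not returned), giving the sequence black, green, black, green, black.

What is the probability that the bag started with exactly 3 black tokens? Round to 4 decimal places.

For each hypothesis, P(data | H) works out to: P(data | r = 1) = (1/6)(5/5)(0/4) = 0; P(data | r = 3) = (3/6)(3/5)(2/4)(2/3)(1/2) = 1/20; P(data | r = 4) = (4/6)(2/5)(3/4)(1/3)(2/2) = 1/15.
The prior-weighted likelihoods are 1/3 · 0 = 0, 2/9 · 1/20 = 1/90, 4/9 · 1/15 = 4/135; summing to 11/270.
By Bayes' rule, P(r = 3 | data) = (1/90) / (11/270) = 3/11.

0.2727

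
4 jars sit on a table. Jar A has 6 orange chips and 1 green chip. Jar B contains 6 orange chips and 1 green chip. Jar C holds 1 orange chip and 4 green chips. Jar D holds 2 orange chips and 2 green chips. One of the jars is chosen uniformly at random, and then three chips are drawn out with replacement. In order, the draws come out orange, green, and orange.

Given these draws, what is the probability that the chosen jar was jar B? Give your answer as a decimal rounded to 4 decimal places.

0.2861

For each hypothesis, P(data | H) works out to: P(data | jar A) = (6/7)(1/7)(6/7) = 0.10496; P(data | jar B) = (6/7)(1/7)(6/7) = 0.10496; P(data | jar C) = (1/5)(4/5)(1/5) = 0.032; P(data | jar D) = (2/4)(2/4)(2/4) = 0.125.
Multiplying each by its prior: 1/4 · 0.10496 = 0.026239, 1/4 · 0.10496 = 0.026239, 1/4 · 0.032 = 0.008, 1/4 · 0.125 = 0.03125; summing to 0.091728.
Therefore the posterior P(jar B | data) = (0.026239) / (0.091728) = 0.28605.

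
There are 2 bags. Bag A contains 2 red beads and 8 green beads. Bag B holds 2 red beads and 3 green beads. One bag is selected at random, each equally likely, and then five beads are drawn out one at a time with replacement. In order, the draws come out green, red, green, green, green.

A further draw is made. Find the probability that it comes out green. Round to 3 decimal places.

Compute the likelihood of the observed sequence for each case: P(data | bag A) = (8/10)(2/10)(8/10)(8/10)(8/10) = 0.08192; P(data | bag B) = (3/5)(2/5)(3/5)(3/5)(3/5) = 0.05184.
Weighting by the prior gives 1/2 · 0.08192 = 0.04096, 1/2 · 0.05184 = 0.02592; these sum to 0.06688.
Normalising, the posterior is P(bag A | data) = 0.61244, P(bag B | data) = 0.38756.
Averaging over the posterior, P(green next | data) = (4/5)(0.61244) + (3/5)(0.38756) = 0.72249.

0.722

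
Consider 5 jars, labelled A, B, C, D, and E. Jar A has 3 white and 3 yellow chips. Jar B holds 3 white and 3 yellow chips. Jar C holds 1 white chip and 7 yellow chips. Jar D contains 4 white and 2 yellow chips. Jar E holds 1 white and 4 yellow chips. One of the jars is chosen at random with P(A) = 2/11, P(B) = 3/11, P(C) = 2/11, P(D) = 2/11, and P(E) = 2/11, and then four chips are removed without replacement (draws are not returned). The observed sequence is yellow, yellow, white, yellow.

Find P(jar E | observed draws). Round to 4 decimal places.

0.4444

Compute the likelihood of the observed sequence for each case: P(data | jar A) = (3/6)(2/5)(3/4)(1/3) = 1/20; P(data | jar B) = (3/6)(2/5)(3/4)(1/3) = 1/20; P(data | jar C) = (7/8)(6/7)(1/6)(5/5) = 1/8; P(data | jar D) = (2/6)(1/5)(4/4)(0/3) = 0; P(data | jar E) = (4/5)(3/4)(1/3)(2/2) = 1/5.
Multiplying each by its prior: 2/11 · 1/20 = 1/110, 3/11 · 1/20 = 3/220, 2/11 · 1/8 = 1/44, 2/11 · 0 = 0, 2/11 · 1/5 = 2/55; these sum to 9/110.
So P(jar E | data) = (2/55) / (9/110) = 4/9.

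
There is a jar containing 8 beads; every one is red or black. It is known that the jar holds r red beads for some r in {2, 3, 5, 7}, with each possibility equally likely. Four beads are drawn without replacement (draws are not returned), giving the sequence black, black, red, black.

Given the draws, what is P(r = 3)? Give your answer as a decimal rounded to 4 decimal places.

For each hypothesis, P(data | H) works out to: P(data | r = 2) = (6/8)(5/7)(2/6)(4/5) = 1/7; P(data | r = 3) = (5/8)(4/7)(3/6)(3/5) = 3/28; P(data | r = 5) = (3/8)(2/7)(5/6)(1/5) = 1/56; P(data | r = 7) = (1/8)(0/7) = 0.
The prior-weighted likelihoods are 1/4 · 1/7 = 1/28, 1/4 · 3/28 = 3/112, 1/4 · 1/56 = 1/224, 1/4 · 0 = 0; summing to 15/224.
Therefore the posterior P(r = 3 | data) = (3/112) / (15/224) = 2/5.

0.4000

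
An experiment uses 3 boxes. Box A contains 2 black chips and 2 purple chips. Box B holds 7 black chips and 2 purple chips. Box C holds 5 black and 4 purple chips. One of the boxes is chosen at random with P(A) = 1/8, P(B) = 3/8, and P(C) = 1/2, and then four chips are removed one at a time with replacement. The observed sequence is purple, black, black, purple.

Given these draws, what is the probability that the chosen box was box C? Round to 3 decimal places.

Compute the likelihood of the observed sequence for each case: P(data | box A) = (2/4)(2/4)(2/4)(2/4) = 0.0625; P(data | box B) = (2/9)(7/9)(7/9)(2/9) = 0.029873; P(data | box C) = (4/9)(5/9)(5/9)(4/9) = 0.060966.
The prior-weighted likelihoods are 1/8 · 0.0625 = 0.0078125, 3/8 · 0.029873 = 0.011203, 1/2 · 0.060966 = 0.030483; these sum to 0.049498.
Therefore the posterior P(box C | data) = (0.030483) / (0.049498) = 0.61584.

0.616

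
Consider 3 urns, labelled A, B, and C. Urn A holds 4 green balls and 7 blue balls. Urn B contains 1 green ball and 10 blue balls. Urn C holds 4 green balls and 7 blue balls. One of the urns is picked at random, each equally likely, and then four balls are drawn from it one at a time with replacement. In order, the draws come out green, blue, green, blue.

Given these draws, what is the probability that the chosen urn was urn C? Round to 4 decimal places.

0.4700

Under each hypothesis, the probability of the observed sequence is: P(data | urn A) = (4/11)(7/11)(4/11)(7/11) = 0.053548; P(data | urn B) = (1/11)(10/11)(1/11)(10/11) = 0.0068301; P(data | urn C) = (4/11)(7/11)(4/11)(7/11) = 0.053548.
The prior-weighted likelihoods are 1/3 · 0.053548 = 0.017849, 1/3 · 0.0068301 = 0.0022767, 1/3 · 0.053548 = 0.017849; summing to 0.037976.
So P(urn C | data) = (0.017849) / (0.037976) = 0.47002.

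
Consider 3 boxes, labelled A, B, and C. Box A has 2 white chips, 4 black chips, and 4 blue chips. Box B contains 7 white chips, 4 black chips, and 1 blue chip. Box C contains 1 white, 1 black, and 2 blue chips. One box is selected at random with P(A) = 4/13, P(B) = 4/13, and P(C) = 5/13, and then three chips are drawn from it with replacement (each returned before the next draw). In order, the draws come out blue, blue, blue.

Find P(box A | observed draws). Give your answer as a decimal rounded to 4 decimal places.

0.2898

The likelihood of the observed sequence under each hypothesis: P(data | box A) = (4/10)(4/10)(4/10) = 0.064; P(data | box B) = (1/12)(1/12)(1/12) = 0.0005787; P(data | box C) = (2/4)(2/4)(2/4) = 0.125.
Weighting by the prior gives 4/13 · 0.064 = 0.019692, 4/13 · 0.0005787 = 0.00017806, 5/13 · 0.125 = 0.048077; with total 0.067947.
Therefore the posterior P(box A | data) = (0.019692) / (0.067947) = 0.28982.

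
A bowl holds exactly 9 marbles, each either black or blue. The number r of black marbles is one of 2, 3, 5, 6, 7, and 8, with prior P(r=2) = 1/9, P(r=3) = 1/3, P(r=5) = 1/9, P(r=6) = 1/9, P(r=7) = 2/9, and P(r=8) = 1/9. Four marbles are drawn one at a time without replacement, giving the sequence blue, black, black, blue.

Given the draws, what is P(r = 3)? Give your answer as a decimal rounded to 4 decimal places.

Compute the likelihood of the observed sequence for each case: P(data | r = 2) = (7/9)(2/8)(1/7)(6/6) = 0.027778; P(data | r = 3) = (6/9)(3/8)(2/7)(5/6) = 0.059524; P(data | r = 5) = (4/9)(5/8)(4/7)(3/6) = 0.079365; P(data | r = 6) = (3/9)(6/8)(5/7)(2/6) = 0.059524; P(data | r = 7) = (2/9)(7/8)(6/7)(1/6) = 0.027778; P(data | r = 8) = (1/9)(8/8)(7/7)(0/6) = 0.
Weighting by the prior gives 1/9 · 0.027778 = 0.0030864, 1/3 · 0.059524 = 0.019841, 1/9 · 0.079365 = 0.0088183, 1/9 · 0.059524 = 0.0066138, 2/9 · 0.027778 = 0.0061728, 1/9 · 0 = 0; these sum to 0.044533.
By Bayes' rule, P(r = 3 | data) = (0.019841) / (0.044533) = 0.44554.

0.4455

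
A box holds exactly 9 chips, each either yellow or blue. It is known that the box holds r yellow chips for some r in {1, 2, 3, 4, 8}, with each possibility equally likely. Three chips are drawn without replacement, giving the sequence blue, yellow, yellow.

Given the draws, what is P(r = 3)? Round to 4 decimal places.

Compute the likelihood of the observed sequence for each case: P(data | r = 1) = (8/9)(1/8)(0/7) = 0; P(data | r = 2) = (7/9)(2/8)(1/7) = 0.027778; P(data | r = 3) = (6/9)(3/8)(2/7) = 0.071429; P(data | r = 4) = (5/9)(4/8)(3/7) = 0.11905; P(data | r = 8) = (1/9)(8/8)(7/7) = 0.11111.
Multiplying each by its prior: 1/5 · 0 = 0, 1/5 · 0.027778 = 0.0055556, 1/5 · 0.071429 = 0.014286, 1/5 · 0.11905 = 0.02381, 1/5 · 0.11111 = 0.022222; with total 0.065873.
Therefore the posterior P(r = 3 | data) = (0.014286) / (0.065873) = 0.21687.

0.2169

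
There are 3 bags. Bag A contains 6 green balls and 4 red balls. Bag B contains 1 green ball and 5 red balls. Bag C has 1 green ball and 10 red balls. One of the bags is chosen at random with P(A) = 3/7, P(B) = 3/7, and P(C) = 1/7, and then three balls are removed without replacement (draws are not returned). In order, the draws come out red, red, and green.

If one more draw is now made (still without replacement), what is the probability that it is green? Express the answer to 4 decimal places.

0.2405

For each hypothesis, P(data | H) works out to: P(data | bag A) = (4/10)(3/9)(6/8) = 1/10; P(data | bag B) = (5/6)(4/5)(1/4) = 1/6; P(data | bag C) = (10/11)(9/10)(1/9) = 1/11.
Weighting by the prior gives 3/7 · 1/10 = 3/70, 3/7 · 1/6 = 1/14, 1/7 · 1/11 = 1/77; summing to 7/55.
Normalising, the posterior is P(bag A | data) = 33/98, P(bag B | data) = 55/98, P(bag C | data) = 5/49.
So P(green next | data) = Σ P(green next | H) P(H | data) = (5/7)(33/98) + (0)(55/98) + (0)(5/49) = 165/686.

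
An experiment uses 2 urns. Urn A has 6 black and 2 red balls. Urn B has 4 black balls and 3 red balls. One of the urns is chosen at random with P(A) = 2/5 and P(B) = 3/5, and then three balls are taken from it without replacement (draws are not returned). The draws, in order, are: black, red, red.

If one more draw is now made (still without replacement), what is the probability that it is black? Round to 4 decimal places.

0.7931

The likelihood of the observed sequence under each hypothesis: P(data | urn A) = (6/8)(2/7)(1/6) = 1/28; P(data | urn B) = (4/7)(3/6)(2/5) = 4/35.
The prior-weighted likelihoods are 2/5 · 1/28 = 1/70, 3/5 · 4/35 = 12/175; with total 29/350.
Dividing through by the total gives posterior P(urn A | data) = 5/29, P(urn B | data) = 24/29.
So P(black next | data) = Σ P(black next | H) P(H | data) = (1)(5/29) + (3/4)(24/29) = 23/29.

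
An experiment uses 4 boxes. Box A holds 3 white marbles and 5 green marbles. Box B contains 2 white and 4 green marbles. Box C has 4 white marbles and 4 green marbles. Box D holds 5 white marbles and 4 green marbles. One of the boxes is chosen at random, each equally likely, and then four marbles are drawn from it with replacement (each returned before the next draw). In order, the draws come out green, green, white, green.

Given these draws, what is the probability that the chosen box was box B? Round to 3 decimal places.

The likelihood of the observed sequence under each hypothesis: P(data | box A) = (5/8)(5/8)(3/8)(5/8) = 0.091553; P(data | box B) = (4/6)(4/6)(2/6)(4/6) = 0.098765; P(data | box C) = (4/8)(4/8)(4/8)(4/8) = 0.0625; P(data | box D) = (4/9)(4/9)(5/9)(4/9) = 0.048773.
The prior-weighted likelihoods are 1/4 · 0.091553 = 0.022888, 1/4 · 0.098765 = 0.024691, 1/4 · 0.0625 = 0.015625, 1/4 · 0.048773 = 0.012193; summing to 0.075398.
By Bayes' rule, P(box B | data) = (0.024691) / (0.075398) = 0.32748.

0.327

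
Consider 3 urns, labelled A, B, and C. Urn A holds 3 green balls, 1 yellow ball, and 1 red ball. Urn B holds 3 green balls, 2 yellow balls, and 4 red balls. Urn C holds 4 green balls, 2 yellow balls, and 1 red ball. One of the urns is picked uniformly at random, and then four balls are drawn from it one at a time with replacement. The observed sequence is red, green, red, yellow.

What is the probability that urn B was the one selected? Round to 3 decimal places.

0.643

For each hypothesis, P(data | H) works out to: P(data | urn A) = (1/5)(3/5)(1/5)(1/5) = 0.0048; P(data | urn B) = (4/9)(3/9)(4/9)(2/9) = 0.014632; P(data | urn C) = (1/7)(4/7)(1/7)(2/7) = 0.0033319.
Weighting by the prior gives 1/3 · 0.0048 = 0.0016, 1/3 · 0.014632 = 0.0048773, 1/3 · 0.0033319 = 0.0011106; with total 0.007588.
Therefore the posterior P(urn B | data) = (0.0048773) / (0.007588) = 0.64277.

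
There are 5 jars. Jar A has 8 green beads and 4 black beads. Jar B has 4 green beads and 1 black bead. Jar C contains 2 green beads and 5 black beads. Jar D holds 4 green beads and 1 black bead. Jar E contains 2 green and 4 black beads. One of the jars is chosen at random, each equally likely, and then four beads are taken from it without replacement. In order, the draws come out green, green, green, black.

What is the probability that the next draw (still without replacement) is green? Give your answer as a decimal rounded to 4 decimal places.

For each hypothesis, P(data | H) works out to: P(data | jar A) = (8/12)(7/11)(6/10)(4/9) = 0.11313; P(data | jar B) = (4/5)(3/4)(2/3)(1/2) = 0.2; P(data | jar C) = (2/7)(1/6)(0/5) = 0; P(data | jar D) = (4/5)(3/4)(2/3)(1/2) = 0.2; P(data | jar E) = (2/6)(1/5)(0/4) = 0.
The prior-weighted likelihoods are 1/5 · 0.11313 = 0.022626, 1/5 · 0.2 = 0.04, 1/5 · 0 = 0, 1/5 · 0.2 = 0.04, 1/5 · 0 = 0; with total 0.10263.
Dividing through by the total gives posterior P(jar A | data) = 0.22047, P(jar B | data) = 0.38976, P(jar C | data) = 0, P(jar D | data) = 0.38976, P(jar E | data) = 0.
Averaging over the posterior, P(green next | data) = (5/8)(0.22047) + (1)(0.38976) + (1)(0.38976) = 0.91732.

0.9173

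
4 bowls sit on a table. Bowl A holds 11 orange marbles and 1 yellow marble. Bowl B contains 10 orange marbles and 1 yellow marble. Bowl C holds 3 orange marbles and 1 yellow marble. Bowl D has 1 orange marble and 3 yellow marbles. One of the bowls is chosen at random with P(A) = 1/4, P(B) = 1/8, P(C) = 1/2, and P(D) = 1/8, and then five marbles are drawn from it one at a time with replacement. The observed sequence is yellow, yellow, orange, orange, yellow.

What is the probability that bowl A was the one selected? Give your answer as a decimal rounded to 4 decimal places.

0.0154

For each hypothesis, P(data | H) works out to: P(data | bowl A) = (1/12)(1/12)(11/12)(11/12)(1/12) = 0.00048627; P(data | bowl B) = (1/11)(1/11)(10/11)(10/11)(1/11) = 0.00062092; P(data | bowl C) = (1/4)(1/4)(3/4)(3/4)(1/4) = 0.0087891; P(data | bowl D) = (3/4)(3/4)(1/4)(1/4)(3/4) = 0.026367.
Multiplying each by its prior: 1/4 · 0.00048627 = 0.00012157, 1/8 · 0.00062092 = 7.7615e-05, 1/2 · 0.0087891 = 0.0043945, 1/8 · 0.026367 = 0.0032959; with total 0.0078896.
Hence P(bowl A | data) = (0.00012157) / (0.0078896) = 0.015409.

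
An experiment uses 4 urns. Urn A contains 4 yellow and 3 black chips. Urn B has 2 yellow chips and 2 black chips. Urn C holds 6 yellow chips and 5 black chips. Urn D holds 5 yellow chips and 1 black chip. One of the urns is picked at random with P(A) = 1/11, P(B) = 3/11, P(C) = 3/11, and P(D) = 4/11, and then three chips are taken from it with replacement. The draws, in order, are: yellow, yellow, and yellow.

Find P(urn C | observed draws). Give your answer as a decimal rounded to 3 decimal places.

The likelihood of the observed sequence under each hypothesis: P(data | urn A) = (4/7)(4/7)(4/7) = 0.18659; P(data | urn B) = (2/4)(2/4)(2/4) = 0.125; P(data | urn C) = (6/11)(6/11)(6/11) = 0.16228; P(data | urn D) = (5/6)(5/6)(5/6) = 0.5787.
The prior-weighted likelihoods are 1/11 · 0.18659 = 0.016963, 3/11 · 0.125 = 0.034091, 3/11 · 0.16228 = 0.044259, 4/11 · 0.5787 = 0.21044; these sum to 0.30575.
So P(urn C | data) = (0.044259) / (0.30575) = 0.14476.

0.145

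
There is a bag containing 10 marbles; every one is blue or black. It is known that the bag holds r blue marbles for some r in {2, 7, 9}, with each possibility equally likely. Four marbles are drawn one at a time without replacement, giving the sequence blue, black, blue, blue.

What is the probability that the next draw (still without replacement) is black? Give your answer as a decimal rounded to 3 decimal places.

Under each hypothesis, the probability of the observed sequence is: P(data | r = 2) = (2/10)(8/9)(1/8)(0/7) = 0; P(data | r = 7) = (7/10)(3/9)(6/8)(5/7) = 1/8; P(data | r = 9) = (9/10)(1/9)(8/8)(7/7) = 1/10.
The prior-weighted likelihoods are 1/3 · 0 = 0, 1/3 · 1/8 = 1/24, 1/3 · 1/10 = 1/30; with total 3/40.
The posterior is then P(r = 2 | data) = 0, P(r = 7 | data) = 5/9, P(r = 9 | data) = 4/9.
So P(black next | data) = Σ P(black next | H) P(H | data) = (1/3)(5/9) + (0)(4/9) = 5/27.

0.185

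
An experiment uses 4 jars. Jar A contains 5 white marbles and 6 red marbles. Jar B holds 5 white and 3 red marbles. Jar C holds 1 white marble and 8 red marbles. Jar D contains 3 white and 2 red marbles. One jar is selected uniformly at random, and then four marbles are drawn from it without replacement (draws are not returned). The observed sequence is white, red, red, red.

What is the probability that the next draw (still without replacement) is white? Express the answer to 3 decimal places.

Under each hypothesis, the probability of the observed sequence is: P(data | jar A) = (5/11)(6/10)(5/9)(4/8) = 0.075758; P(data | jar B) = (5/8)(3/7)(2/6)(1/5) = 0.017857; P(data | jar C) = (1/9)(8/8)(7/7)(6/6) = 0.11111; P(data | jar D) = (3/5)(2/4)(1/3)(0/2) = 0.
Weighting by the prior gives 1/4 · 0.075758 = 0.018939, 1/4 · 0.017857 = 0.0044643, 1/4 · 0.11111 = 0.027778, 1/4 · 0 = 0; summing to 0.051181.
The posterior is then P(jar A | data) = 0.37004, P(jar B | data) = 0.087225, P(jar C | data) = 0.54273, P(jar D | data) = 0.
So P(white next | data) = Σ P(white next | H) P(H | data) = (4/7)(0.37004) + (1)(0.087225) + (0)(0.54273) = 0.29868.

0.299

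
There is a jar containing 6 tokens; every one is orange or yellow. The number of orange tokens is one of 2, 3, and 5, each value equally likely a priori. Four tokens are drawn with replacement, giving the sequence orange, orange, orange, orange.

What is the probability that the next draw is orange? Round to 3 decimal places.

0.785

Compute the likelihood of the observed sequence for each case: P(data | r = 2) = (2/6)(2/6)(2/6)(2/6) = 0.012346; P(data | r = 3) = (3/6)(3/6)(3/6)(3/6) = 0.0625; P(data | r = 5) = (5/6)(5/6)(5/6)(5/6) = 0.48225.
Multiplying each by its prior: 1/3 · 0.012346 = 0.0041152, 1/3 · 0.0625 = 0.020833, 1/3 · 0.48225 = 0.16075; these sum to 0.1857.
Normalising, the posterior is P(r = 2 | data) = 0.022161, P(r = 3 | data) = 0.11219, P(r = 5 | data) = 0.86565.
Averaging over the posterior, P(orange next | data) = (1/3)(0.022161) + (1/2)(0.11219) + (5/6)(0.86565) = 0.78486.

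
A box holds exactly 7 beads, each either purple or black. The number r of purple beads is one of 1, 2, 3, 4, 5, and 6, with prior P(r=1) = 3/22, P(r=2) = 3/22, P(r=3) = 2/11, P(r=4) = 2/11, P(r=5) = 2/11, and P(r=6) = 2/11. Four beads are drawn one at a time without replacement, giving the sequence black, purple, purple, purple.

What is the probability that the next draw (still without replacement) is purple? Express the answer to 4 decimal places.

Compute the likelihood of the observed sequence for each case: P(data | r = 1) = (6/7)(1/6)(0/5) = 0; P(data | r = 2) = (5/7)(2/6)(1/5)(0/4) = 0; P(data | r = 3) = (4/7)(3/6)(2/5)(1/4) = 1/35; P(data | r = 4) = (3/7)(4/6)(3/5)(2/4) = 3/35; P(data | r = 5) = (2/7)(5/6)(4/5)(3/4) = 1/7; P(data | r = 6) = (1/7)(6/6)(5/5)(4/4) = 1/7.
Multiplying each by its prior: 3/22 · 0 = 0, 3/22 · 0 = 0, 2/11 · 1/35 = 2/385, 2/11 · 3/35 = 6/385, 2/11 · 1/7 = 2/77, 2/11 · 1/7 = 2/77; summing to 4/55.
Normalising, the posterior is P(r = 1 | data) = 0, P(r = 2 | data) = 0, P(r = 3 | data) = 1/14, P(r = 4 | data) = 3/14, P(r = 5 | data) = 5/14, P(r = 6 | data) = 5/14.
The predictive probability is P(purple next | data) = (0)(1/14) + (1/3)(3/14) + (2/3)(5/14) + (1)(5/14) = 2/3.

0.6667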